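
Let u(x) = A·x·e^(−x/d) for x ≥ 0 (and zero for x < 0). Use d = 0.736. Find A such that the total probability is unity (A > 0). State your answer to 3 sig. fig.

We need A² ∫|f|² dx = 1, taking the integral from 0 to ∞.
Carrying out the integral gives A² · d^3/4.
Substituting d = 0.736 gives A² = 10.03, so A = 3.167.

A ≈ 3.17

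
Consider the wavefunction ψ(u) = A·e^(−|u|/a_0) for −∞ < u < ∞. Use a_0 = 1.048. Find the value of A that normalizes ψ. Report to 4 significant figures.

A ≈ 0.9768

Require ∫ |ψ|² du = 1 over the whole domain.
Carrying out the integral gives A² · a_0.
Hence A² = 1/[a_0].
With a_0 = 1.048: A² = 0.95420 and A = 0.97683.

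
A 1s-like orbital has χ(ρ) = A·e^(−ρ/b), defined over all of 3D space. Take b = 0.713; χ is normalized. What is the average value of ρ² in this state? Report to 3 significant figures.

⟨ρ^2⟩ ≈ 1.53

By definition ⟨ρ²⟩ = ∫ ρ^2 |χ(ρ)|² 4πρ² dρ.
Using ∫₀^∞ ρⁿ e^(−αρ) dρ = n!/αⁿ⁺¹, the ratio of the moment integral to the normalization integral gives ⟨ρ²⟩ = 3·b^2.
With b = 0.713, ⟨ρ^2⟩ = 1.525.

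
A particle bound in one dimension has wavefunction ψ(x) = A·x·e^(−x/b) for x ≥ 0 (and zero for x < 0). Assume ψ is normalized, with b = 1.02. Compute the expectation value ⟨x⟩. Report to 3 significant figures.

By definition ⟨x⟩ = ∫ x |ψ(x)|² dx.
Since the A² factors cancel between numerator and denominator, ⟨x⟩ = 3·b/2.
Putting b = 1.02 gives 1.530.

⟨x⟩ ≈ 1.53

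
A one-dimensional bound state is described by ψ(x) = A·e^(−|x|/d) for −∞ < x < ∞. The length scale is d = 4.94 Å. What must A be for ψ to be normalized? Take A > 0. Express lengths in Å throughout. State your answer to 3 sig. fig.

A ≈ 0.450 Å^(-1/2)

The normalization condition is ∫|ψ|² dx = 1 from −∞ to ∞.
Carrying out the integral gives A² · d.
Setting this equal to 1 gives A² = 1/(d).
Substituting d = 4.94 gives A² = 0.2024, so A = 0.4499.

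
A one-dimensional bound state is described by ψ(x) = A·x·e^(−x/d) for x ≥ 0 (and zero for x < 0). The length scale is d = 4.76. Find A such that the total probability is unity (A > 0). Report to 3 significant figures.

Normalization requires ∫|ψ|² dx = 1, integrated from 0 to ∞.
Recall ∫₀^∞ x^m e^(−x/β) dx = m!·β^(m+1), carrying out the integral gives A² · d^3/4.
Hence A² = 1/[d^3/4].
Plugging in d = 4.76 yields A = 0.1926.

A ≈ 0.193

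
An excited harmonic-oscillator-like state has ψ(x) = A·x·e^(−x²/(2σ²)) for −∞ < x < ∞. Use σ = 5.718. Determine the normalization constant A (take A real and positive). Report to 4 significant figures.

Normalization requires ∫|ψ|² dx = 1, integrated from −∞ to ∞.
Carrying out the integral gives A² · √(π)·σ^3/2.
With σ = 5.718: A² = 0.0060356 and A = 0.077689.

A ≈ 0.07769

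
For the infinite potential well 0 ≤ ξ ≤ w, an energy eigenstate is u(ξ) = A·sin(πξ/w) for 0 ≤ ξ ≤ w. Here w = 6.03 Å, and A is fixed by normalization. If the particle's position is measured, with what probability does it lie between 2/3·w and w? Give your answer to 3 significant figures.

P = ∫_{2/3·w}^{w} |u(ξ)|² dξ.
The normalization integral ∫|u|²dξ over the whole domain equals w/2·A², and A² cancels in the ratio.
In terms of t = ξ/w (A² and the length scale cancel between numerator and denominator), P = [∫_{2/3}^{1} sin(π·t)^2 dt] / [∫_{0}^{1} sin(π·t)^2 dt].
With ∫ sin(π·t)^2 dt = t/2 - sin(2·π·t)/(4·π) + C, the region integral is -√(3)/(8·π) + 1/6 and the full one is 1/2.
This works out to P = (-√(3)/4 + π/3)/π.

P ≈ 0.196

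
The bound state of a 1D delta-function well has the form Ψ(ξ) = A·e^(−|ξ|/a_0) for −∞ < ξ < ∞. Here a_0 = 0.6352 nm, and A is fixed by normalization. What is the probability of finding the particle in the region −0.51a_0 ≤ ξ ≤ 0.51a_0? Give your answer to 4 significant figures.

P ≈ 0.6394

|Ψ|² is the probability density, so P = ∫_{−0.51a_0}^{0.51a_0} |Ψ|² dξ.
With A² fixed by ∫|Ψ|² = 1, i.e. A² = (a_0)^(−1), substitute and integrate.
Both integrals are even about ξ = 0, so only the ξ ≥ 0 halves are needed (the factors of 2 cancel). Let u = ξ/a_0; then A² and the length scale cancel, so P = ∫_{0}^{0.51} e^(-2·u) du ÷ ∫_{0}^{∞} e^(-2·u) du.
With ∫ e^(-2·u) du = -e^(-2·u)/2 + C, the region integral is 1/2 - e^(-51/50)/2 and the full one is 1/2.
Evaluating gives P = 0.63941.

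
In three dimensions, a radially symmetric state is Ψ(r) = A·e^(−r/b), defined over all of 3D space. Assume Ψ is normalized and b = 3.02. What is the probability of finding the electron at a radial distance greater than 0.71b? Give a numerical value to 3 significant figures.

With dV = 4πr²dr, the probability is ∫|Ψ|² dV over r > 0.71b.
Normalization gives A² = 1/(π·b^3).
Let u = r/b; then A², 4π and the length scale all cancel, so P = ∫_{0.71}^{∞} u^2·e^(-2·u) du ÷ ∫_{0}^{∞} u^2·e^(-2·u) du.
Using ∫ u^2·e^(-2·u) du = -(2·u^2 + 2·u + 1)·e^(-2·u)/4, the numerator is ≈ 0.20716 and the denominator is 1/4.
Taking the ratio yields P = 0.8286.

P ≈ 0.829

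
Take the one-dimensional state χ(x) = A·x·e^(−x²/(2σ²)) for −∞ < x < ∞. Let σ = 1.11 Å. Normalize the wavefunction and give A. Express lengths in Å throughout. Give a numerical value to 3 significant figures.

A ≈ 0.908 Å^(-3/2)

Normalization requires ∫|χ|² dx = 1, integrated from −∞ to ∞.
With ∫_{−∞}^{∞} x^(2m) e^(−αx²) dx = (2m−1)!!·√π / (2^m α^(m+1/2)), with χ = A·x·e^(−x²/(2σ²)), the integral evaluates to A²·[√(π)·σ^3/2].
Hence A² = 1/[√(π)·σ^3/2].
With σ = 1.11: A² = 0.8251 and A = 0.9083.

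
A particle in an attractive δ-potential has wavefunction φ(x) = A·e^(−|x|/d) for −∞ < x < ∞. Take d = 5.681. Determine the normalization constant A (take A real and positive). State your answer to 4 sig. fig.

A ≈ 0.4196

Normalization requires ∫|φ|² dx = 1, integrated from −∞ to ∞.
∫|φ|² dx = A²·(d).
Setting this equal to 1 gives A² = 1/(d).
Substituting d = 5.681 gives A² = 0.17603, so A = 0.41955.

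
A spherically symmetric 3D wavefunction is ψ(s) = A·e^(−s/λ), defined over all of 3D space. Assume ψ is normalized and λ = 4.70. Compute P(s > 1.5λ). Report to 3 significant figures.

With dV = 4πs²ds, the probability is ∫|ψ|² dV over s > 1.5λ.
The full normalization integral is A²·[π·λ^3] = 1, fixing A².
In terms of u = s/λ (A², 4π and the length scale all cancel between numerator and denominator), P = [∫_{1.5}^{∞} u^2·e^(-2·u) du] / [∫_{0}^{∞} u^2·e^(-2·u) du].
With ∫ u^2·e^(-2·u) du = -(2·u^2 + 2·u + 1)·e^(-2·u)/4 + C, the region integral is 17·e^(-3)/8 and the full one is 1/4.
The region integral divided by the full integral gives P = 0.4232.

P ≈ 0.423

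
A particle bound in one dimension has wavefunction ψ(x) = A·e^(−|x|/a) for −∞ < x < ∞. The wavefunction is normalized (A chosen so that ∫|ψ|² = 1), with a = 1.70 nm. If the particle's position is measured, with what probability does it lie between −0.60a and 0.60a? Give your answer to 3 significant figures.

P ≈ 0.699

The probability is P = ∫ |ψ|² dx over [−0.60a, 0.60a].
The normalization integral ∫|ψ|²dx over the whole domain equals a·A², and A² cancels in the ratio.
Both integrals are even about x = 0, so only the x ≥ 0 halves are needed (the factors of 2 cancel). Let u = x/a; then A² and the length scale cancel, so P = ∫_{0}^{0.60} e^(-2·u) du ÷ ∫_{0}^{∞} e^(-2·u) du.
An antiderivative of e^(-2·u) is -e^(-2·u)/2; evaluating from 0 to 0.60 gives 1/2 - e^(-6/5)/2, while the full integral is 1/2.
The result is P = 0.6988.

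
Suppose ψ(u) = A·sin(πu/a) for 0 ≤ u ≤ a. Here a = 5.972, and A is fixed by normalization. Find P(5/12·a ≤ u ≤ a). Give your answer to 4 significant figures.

P ≈ 0.6629

The probability is P = ∫ |ψ|² du over [5/12·a, a].
With A² fixed by ∫|ψ|² = 1, i.e. A² = (a/2)^(−1), substitute and integrate.
Let t = u/a; then A² and the length scale cancel, so P = ∫_{5/12}^{1} sin(π·t)^2 dt ÷ ∫_{0}^{1} sin(π·t)^2 dt.
Using ∫ sin(π·t)^2 dt = t/2 - sin(2·π·t)/(4·π), the numerator is 1/(8·π) + 7/24 and the denominator is 1/2.
This works out to P = (3 + 7·π)/(12·π).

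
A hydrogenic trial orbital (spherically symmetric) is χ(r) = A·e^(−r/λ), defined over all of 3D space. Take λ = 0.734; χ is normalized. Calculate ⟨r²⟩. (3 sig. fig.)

By definition ⟨r²⟩ = ∫ r^2 |χ(r)|² 4πr² dr.
Recall ∫₀^∞ r^m e^(−r/β) dr = m!·β^(m+1), evaluating both integrals, ⟨r²⟩ = 3·λ^2.
With λ = 0.734, ⟨r^2⟩ = 1.616.

⟨r^2⟩ ≈ 1.62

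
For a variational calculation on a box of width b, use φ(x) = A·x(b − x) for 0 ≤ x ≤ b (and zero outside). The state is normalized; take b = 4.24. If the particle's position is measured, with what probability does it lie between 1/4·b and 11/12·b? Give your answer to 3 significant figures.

P ≈ 0.891

|φ|² is the probability density, so P = ∫_{1/4·b}^{11/12·b} |φ|² dx.
With A² fixed by ∫|φ|² = 1, i.e. A² = (b^5/30)^(−1), substitute and integrate.
In terms of u = x/b (A² and the length scale cancel between numerator and denominator), P = [∫_{1/4}^{11/12} u^2·(1 - u)^2 du] / [∫_{0}^{1} u^2·(1 - u)^2 du].
With ∫ u^2·(1 - u)^2 du = u^3·(6·u^2 - 15·u + 10)/30 + C, the region integral is ≈ 0.029713 and the full one is 1/30.
The result is P = 4621/5184.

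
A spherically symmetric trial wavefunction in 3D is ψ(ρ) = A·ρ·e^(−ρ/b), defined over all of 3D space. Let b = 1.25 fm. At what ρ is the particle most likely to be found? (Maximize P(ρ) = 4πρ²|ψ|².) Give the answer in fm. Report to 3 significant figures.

Set d/dρ [P(ρ) = 4πρ²|ψ|²] = 0 and solve for ρ > 0.
Solving yields ρ = 2·b.
With b = 1.25, the most probable radial distance is 2.500 fm.

ρ ≈ 2.50 fm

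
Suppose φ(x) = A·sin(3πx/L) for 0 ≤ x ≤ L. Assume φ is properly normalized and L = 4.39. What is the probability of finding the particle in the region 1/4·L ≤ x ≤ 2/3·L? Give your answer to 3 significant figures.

P = ∫_{1/4·L}^{2/3·L} |φ(x)|² dx.
Since A² = 1/(L/2), this is the region integral divided by the full normalization integral.
Substituting u = x/L, A² and the length scale cancel in the ratio: P = ∫_{1/4}^{2/3} sin(3·π·u)^2 du / ∫_{0}^{1} sin(3·π·u)^2 du.
With ∫ sin(3·π·u)^2 du = u/2 - sin(6·π·u)/(12·π) + C, the region integral is 5/24 - 1/(12·π) and the full one is 1/2.
Taking the ratio, P = (-2 + 5·π)/(12·π).

P ≈ 0.364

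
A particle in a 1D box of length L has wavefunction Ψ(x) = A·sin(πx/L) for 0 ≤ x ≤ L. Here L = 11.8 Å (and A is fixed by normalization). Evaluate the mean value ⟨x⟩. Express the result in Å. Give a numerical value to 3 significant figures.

⟨x⟩ ≈ 5.90 Å

The expectation value is the |Ψ|²-weighted average of x: ∫ x|Ψ|² dx.
The ratio of the moment integral to the normalization integral gives ⟨x⟩ = L/2.
With L = 11.8, ⟨x⟩ = 5.900.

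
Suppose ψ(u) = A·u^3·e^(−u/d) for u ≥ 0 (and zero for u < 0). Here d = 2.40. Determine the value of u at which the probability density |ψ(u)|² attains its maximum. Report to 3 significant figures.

Set d/du [|ψ(u)|²] = 0 and solve for u > 0.
Solving yields u = 3·d.
With d = 2.40, the most probable position is 7.200.

u ≈ 7.20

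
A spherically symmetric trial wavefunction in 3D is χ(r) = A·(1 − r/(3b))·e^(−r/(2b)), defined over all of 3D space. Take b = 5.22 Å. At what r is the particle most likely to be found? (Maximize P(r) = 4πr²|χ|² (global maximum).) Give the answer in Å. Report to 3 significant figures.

r ≈ 5.22 Å

Differentiate P(r) = 4πr²|χ|² with respect to r and set to zero.
Solving yields r = b.
With b = 5.22, the most probable radial distance is 5.220 Å.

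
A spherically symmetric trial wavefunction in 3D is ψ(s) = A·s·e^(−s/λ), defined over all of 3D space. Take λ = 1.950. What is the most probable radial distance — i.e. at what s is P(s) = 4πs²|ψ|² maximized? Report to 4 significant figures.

Set d/ds [P(s) = 4πs²|ψ|²] = 0 and solve for s > 0.
This gives s = 2·λ.
With λ = 1.950, the most probable radial distance is 3.9000.

s ≈ 3.900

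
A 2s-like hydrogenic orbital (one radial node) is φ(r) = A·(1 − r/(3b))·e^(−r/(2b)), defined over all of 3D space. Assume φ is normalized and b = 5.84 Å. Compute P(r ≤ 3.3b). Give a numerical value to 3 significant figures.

P ≈ 0.353

With dV = 4πr²dr, the probability is ∫|φ|² dV over r ≤ 3.3b.
The full normalization integral is A²·[8·π·b^3/3] = 1, fixing A².
Substituting u = r/b, A², 4π and the length scale all cancel in the ratio: P = ∫_{0}^{3.3} u^2·(1 - u/3)^2·e^(-u) du / ∫_{0}^{∞} u^2·(1 - u/3)^2·e^(-u) du.
An antiderivative of u^2·(1 - u/3)^2·e^(-u) is (-u^4 + 2·u^3 - 3·u^2 - 6·u - 6)·e^(-u)/9; evaluating from 0 to 3.3 gives ≈ 0.23559, while the full integral is 2/3.
The region integral divided by the full integral gives P = 0.3534.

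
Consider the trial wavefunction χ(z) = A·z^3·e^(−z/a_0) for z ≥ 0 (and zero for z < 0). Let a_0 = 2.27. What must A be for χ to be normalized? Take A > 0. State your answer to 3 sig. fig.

Require ∫ |χ|² dz = 1 over the whole domain.
The integral (without the A² prefactor) comes out to 45·a_0^7/8.
So A² = (45·a_0^7/8)^(−1).
Substituting a_0 = 2.27 gives A² = 0.0005724, so A = 0.02392.

A ≈ 0.0239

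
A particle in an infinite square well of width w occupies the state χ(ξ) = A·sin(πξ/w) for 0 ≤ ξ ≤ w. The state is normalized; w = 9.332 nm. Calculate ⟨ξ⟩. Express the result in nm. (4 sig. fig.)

⟨ξ⟩ ≈ 4.666 nm

The expectation value is the |χ|²-weighted average of ξ: ∫ ξ|χ|² dξ.
Evaluating both integrals, ⟨ξ⟩ = w/2.
Putting w = 9.332 gives 4.6660.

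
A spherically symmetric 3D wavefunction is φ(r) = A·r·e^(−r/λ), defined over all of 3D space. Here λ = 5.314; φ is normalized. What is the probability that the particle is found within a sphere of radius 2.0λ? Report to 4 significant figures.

Integrate the radial probability density 4πr²|φ|² over r ≤ 2.0λ.
Normalization gives A² = 1/(3·π·λ^5).
Let u = r/λ; then A², 4π and the length scale all cancel, so P = ∫_{0}^{2.0} u^4·e^(-2·u) du ÷ ∫_{0}^{∞} u^4·e^(-2·u) du.
Using ∫ u^4·e^(-2·u) du = -(u^4/2 + u^3 + 3·u^2/2 + 3·u/2 + 3/4)·e^(-2·u), the numerator is 3/4 - 103·e^(-4)/4 and the denominator is 3/4.
This evaluates to P = 0.37116.

P ≈ 0.3712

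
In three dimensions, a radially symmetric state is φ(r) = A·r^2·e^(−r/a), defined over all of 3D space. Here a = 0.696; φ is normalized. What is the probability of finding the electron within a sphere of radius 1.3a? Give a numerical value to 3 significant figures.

P ≈ 0.0172

Integrate the radial probability density 4πr²|φ|² over r ≤ 1.3a.
The full normalization integral is A²·[45·π·a^7/2] = 1, fixing A².
Let u = r/a; then A², 4π and the length scale all cancel, so P = ∫_{0}^{1.3} u^6·e^(-2·u) du ÷ ∫_{0}^{∞} u^6·e^(-2·u) du.
Using ∫ u^6·e^(-2·u) du = -(4·u^6 + 12·u^5 + 30·u^4 + 60·u^3 + 90·u^2 + 90·u + 45)·e^(-2·u)/8, the numerator is ≈ 0.096582 and the denominator is 45/8.
Taking the ratio yields P = 0.01717.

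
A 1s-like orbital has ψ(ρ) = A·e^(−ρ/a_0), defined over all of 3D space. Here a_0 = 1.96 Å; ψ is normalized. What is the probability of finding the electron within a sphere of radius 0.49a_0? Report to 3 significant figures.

P ≈ 0.0767

Integrate the radial probability density 4πρ²|ψ|² over ρ ≤ 0.49a_0.
The full normalization integral is A²·[π·a_0^3] = 1, fixing A².
Let u = ρ/a_0; then A², 4π and the length scale all cancel, so P = ∫_{0}^{0.49} u^2·e^(-2·u) du ÷ ∫_{0}^{∞} u^2·e^(-2·u) du.
An antiderivative of u^2·e^(-2·u) is -(2·u^2 + 2·u + 1)·e^(-2·u)/4; evaluating from 0 to 0.49 gives ≈ 0.019165, while the full integral is 1/4.
Taking the ratio yields P = 0.07666.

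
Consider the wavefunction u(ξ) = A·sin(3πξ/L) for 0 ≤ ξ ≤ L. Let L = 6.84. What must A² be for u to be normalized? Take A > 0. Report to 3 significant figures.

Require ∫ |u|² dξ = 1 over the whole domain.
With u = A·sin(3πξ/L), the integral evaluates to A²·[L/2].
With L = 6.84: A² = 0.2924 and A = 0.5407.

A^2 ≈ 0.292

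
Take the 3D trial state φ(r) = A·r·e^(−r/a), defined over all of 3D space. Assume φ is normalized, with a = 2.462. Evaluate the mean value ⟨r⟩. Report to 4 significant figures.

By definition ⟨r⟩ = ∫ r |φ(r)|² 4πr² dr.
The ratio of the moment integral to the normalization integral gives ⟨r⟩ = 5·a/2.
Putting a = 2.462 gives 6.1550.

⟨r⟩ ≈ 6.155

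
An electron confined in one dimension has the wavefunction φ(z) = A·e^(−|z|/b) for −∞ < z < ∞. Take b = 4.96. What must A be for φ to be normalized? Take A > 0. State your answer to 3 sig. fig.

The normalization condition is ∫|φ|² dz = 1 from −∞ to ∞.
With φ = A·e^(−|z|/b), the integral evaluates to A²·[b].
So A² = (b)^(−1).
With b = 4.96: A² = 0.2016 and A = 0.4490.

A ≈ 0.449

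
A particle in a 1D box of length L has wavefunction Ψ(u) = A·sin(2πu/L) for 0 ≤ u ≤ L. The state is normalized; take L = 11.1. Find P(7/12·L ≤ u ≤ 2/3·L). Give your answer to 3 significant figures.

P ≈ 0.0833

The probability is P = ∫ |Ψ|² du over [7/12·L, 2/3·L].
The normalization integral ∫|Ψ|²du over the whole domain equals L/2·A², and A² cancels in the ratio.
In terms of t = u/L (A² and the length scale cancel between numerator and denominator), P = [∫_{7/12}^{2/3} sin(2·π·t)^2 dt] / [∫_{0}^{1} sin(2·π·t)^2 dt].
An antiderivative of sin(2·π·t)^2 is t/2 - sin(4·π·t)/(8·π); evaluating from 7/12 to 2/3 gives 1/24, while the full integral is 1/2.
This works out to P = 1/12.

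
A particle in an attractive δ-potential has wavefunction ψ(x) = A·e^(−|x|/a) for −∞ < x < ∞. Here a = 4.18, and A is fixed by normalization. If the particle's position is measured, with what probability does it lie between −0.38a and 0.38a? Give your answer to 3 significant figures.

The probability is P = ∫ |ψ|² dx over [−0.38a, 0.38a].
With A² fixed by ∫|ψ|² = 1, i.e. A² = (a)^(−1), substitute and integrate.
Both integrals are even about x = 0, so only the x ≥ 0 halves are needed (the factors of 2 cancel). Substituting u = x/a, A² and the length scale cancel in the ratio: P = ∫_{0}^{0.38} e^(-2·u) du / ∫_{0}^{∞} e^(-2·u) du.
With ∫ e^(-2·u) du = -e^(-2·u)/2 + C, the region integral is 1/2 - e^(-19/25)/2 and the full one is 1/2.
Evaluating gives P = 0.5323.

P ≈ 0.532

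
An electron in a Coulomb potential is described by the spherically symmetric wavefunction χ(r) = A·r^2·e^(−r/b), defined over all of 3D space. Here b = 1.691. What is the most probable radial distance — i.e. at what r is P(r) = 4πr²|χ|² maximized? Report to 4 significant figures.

The maximum of P(r) = 4πr²|χ|² occurs where its derivative vanishes.
This gives r = 3·b.
With b = 1.691, the most probable radial distance is 5.0730.

r ≈ 5.073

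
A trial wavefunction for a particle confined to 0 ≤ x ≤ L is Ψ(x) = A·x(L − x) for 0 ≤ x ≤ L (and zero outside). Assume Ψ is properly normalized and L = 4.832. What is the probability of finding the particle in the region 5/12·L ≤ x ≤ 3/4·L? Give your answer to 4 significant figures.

|Ψ|² is the probability density, so P = ∫_{5/12·L}^{3/4·L} |Ψ|² dx.
The normalization integral ∫|Ψ|²dx over the whole domain equals L^5/30·A², and A² cancels in the ratio.
Substituting u = x/L, A² and the length scale cancel in the ratio: P = ∫_{5/12}^{3/4} u^2·(1 - u)^2 du / ∫_{0}^{1} u^2·(1 - u)^2 du.
Using ∫ u^2·(1 - u)^2 du = u^3·(6·u^2 - 15·u + 10)/30, the numerator is ≈ 0.0183288 and the denominator is 1/30.
The result is P = 0.54986.

P ≈ 0.5499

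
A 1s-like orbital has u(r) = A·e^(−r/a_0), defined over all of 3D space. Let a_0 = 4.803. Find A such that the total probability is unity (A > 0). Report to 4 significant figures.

Normalization requires ∫|u|² 4πr² dr = 1, integrated from 0 to ∞.
In 3D with spherical symmetry the volume element is 4πr² dr.
Recall ∫₀^∞ r^m e^(−r/β) dr = m!·β^(m+1), carrying out the integral gives A² · π·a_0^3.
Plugging in a_0 = 4.803 yields A = 0.053599.

A ≈ 0.05360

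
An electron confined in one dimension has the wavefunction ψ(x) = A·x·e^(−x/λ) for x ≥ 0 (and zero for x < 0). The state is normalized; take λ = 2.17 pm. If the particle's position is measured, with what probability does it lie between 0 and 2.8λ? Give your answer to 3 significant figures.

P = ∫_{0}^{2.8λ} |ψ(x)|² dx.
Since A² = 1/(λ^3/4), this is the region integral divided by the full normalization integral.
Let u = x/λ; then A² and the length scale cancel, so P = ∫_{0}^{2.8} u^2·e^(-2·u) du ÷ ∫_{0}^{∞} u^2·e^(-2·u) du.
Using ∫ u^2·e^(-2·u) du = -(2·u^2 + 2·u + 1)·e^(-2·u)/4, the numerator is 1/4 - 557·e^(-28/5)/100 and the denominator is 1/4.
Evaluating gives P = 0.9176.

P ≈ 0.918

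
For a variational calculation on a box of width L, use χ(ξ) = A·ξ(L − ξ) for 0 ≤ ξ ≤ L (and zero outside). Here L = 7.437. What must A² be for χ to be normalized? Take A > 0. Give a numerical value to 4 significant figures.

Require ∫ |χ|² dξ = 1 over the whole domain.
Expanding the polynomial and integrating term by term, carrying out the integral gives A² · L^5/30.
Setting this equal to 1 gives A² = 1/(L^5/30).
With L = 7.437: A² = 0.0013187 and A = 0.036313.

A^2 ≈ 0.001319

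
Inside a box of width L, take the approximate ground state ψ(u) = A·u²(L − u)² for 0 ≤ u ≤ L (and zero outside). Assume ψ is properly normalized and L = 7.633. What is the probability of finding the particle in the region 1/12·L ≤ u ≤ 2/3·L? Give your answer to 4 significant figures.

P ≈ 0.8548

|ψ|² is the probability density, so P = ∫_{1/12·L}^{2/3·L} |ψ|² du.
Since A² = 1/(L^9/630), this is the region integral divided by the full normalization integral.
Substituting t = u/L, A² and the length scale cancel in the ratio: P = ∫_{1/12}^{2/3} t^4·(1 - t)^4 dt / ∫_{0}^{1} t^4·(1 - t)^4 dt.
An antiderivative of t^4·(1 - t)^4 is t^5·(70·t^4 - 315·t^3 + 540·t^2 - 420·t + 126)/630; evaluating from 1/12 to 2/3 gives ≈ 0.00135678, while the full integral is 1/630.
Evaluating gives P = 0.85477.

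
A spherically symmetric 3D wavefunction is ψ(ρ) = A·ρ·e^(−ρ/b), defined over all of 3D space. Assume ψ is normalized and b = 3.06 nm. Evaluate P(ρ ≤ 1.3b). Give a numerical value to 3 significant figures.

Integrate the radial probability density 4πρ²|ψ|² over ρ ≤ 1.3b.
The full normalization integral is A²·[3·π·b^5] = 1, fixing A².
Let u = ρ/b; then A², 4π and the length scale all cancel, so P = ∫_{0}^{1.3} u^4·e^(-2·u) du ÷ ∫_{0}^{∞} u^4·e^(-2·u) du.
With ∫ u^4·e^(-2·u) du = -(u^4/2 + u^3 + 3·u^2/2 + 3·u/2 + 3/4)·e^(-2·u) + C, the region integral is ≈ 0.091932 and the full one is 3/4.
Taking the ratio yields P = 0.1226.

P ≈ 0.123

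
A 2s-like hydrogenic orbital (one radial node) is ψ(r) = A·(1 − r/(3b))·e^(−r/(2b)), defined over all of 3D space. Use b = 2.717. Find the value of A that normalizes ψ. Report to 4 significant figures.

The normalization condition is ∫|ψ|² 4πr² dr = 1 from 0 to ∞.
With ∫₀^∞ r^4 e^(−αr) dr = 4!/α^5, carrying out the integral gives A² · 8·π·b^3/3.
Hence A² = 1/[8·π·b^3/3].
Substituting b = 2.717 gives A² = 0.0059513, so A = 0.077145.

A ≈ 0.07714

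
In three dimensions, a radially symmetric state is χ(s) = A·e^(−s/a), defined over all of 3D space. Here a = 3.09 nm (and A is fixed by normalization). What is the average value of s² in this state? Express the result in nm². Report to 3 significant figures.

⟨s^2⟩ ≈ 28.6 nm^2

By definition ⟨s²⟩ = ∫ s^2 |χ(s)|² 4πs² ds.
Using ∫₀^∞ sⁿ e^(−αs) ds = n!/αⁿ⁺¹, the ratio of the moment integral to the normalization integral gives ⟨s²⟩ = 3·a^2.
With a = 3.09, ⟨s^2⟩ = 28.64.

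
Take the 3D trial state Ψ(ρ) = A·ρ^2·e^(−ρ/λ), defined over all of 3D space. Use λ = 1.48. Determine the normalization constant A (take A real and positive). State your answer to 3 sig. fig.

Normalization requires ∫|Ψ|² 4πρ² dρ = 1, integrated from 0 to ∞.
Recall ∫₀^∞ ρ^m e^(−ρ/β) dρ = m!·β^(m+1), with Ψ = A·ρ^2·e^(−ρ/λ), the integral evaluates to A²·[45·π·λ^7/2].
So A² = (45·π·λ^7/2)^(−1).
Substituting λ = 1.48 gives A² = 0.0009096, so A = 0.03016.

A ≈ 0.0302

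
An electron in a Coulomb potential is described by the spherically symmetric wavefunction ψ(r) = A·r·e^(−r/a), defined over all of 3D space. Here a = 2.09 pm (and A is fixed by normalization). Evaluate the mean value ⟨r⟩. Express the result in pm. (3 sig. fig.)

⟨r⟩ ≈ 5.23 pm

The expectation value is the |ψ|²-weighted average of r: ∫ r|ψ|² 4πr² dr.
With ∫₀^∞ r^5 e^(−αr) dr = 5!/α^6, since the A² factors cancel between numerator and denominator, ⟨r⟩ = 5·a/2.
Putting a = 2.09 gives 5.225.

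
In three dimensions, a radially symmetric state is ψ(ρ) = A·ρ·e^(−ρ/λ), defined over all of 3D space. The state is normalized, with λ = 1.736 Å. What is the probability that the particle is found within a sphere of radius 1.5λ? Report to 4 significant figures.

P ≈ 0.1847

With dV = 4πρ²dρ, the probability is ∫|ψ|² dV over ρ ≤ 1.5λ.
A² is fixed by ∫₀^∞ 4πρ²|ψ|² dρ = 1, i.e. A² = (3·π·λ^5)^(−1).
Substituting u = ρ/λ, A², 4π and the length scale all cancel in the ratio: P = ∫_{0}^{1.5} u^4·e^(-2·u) du / ∫_{0}^{∞} u^4·e^(-2·u) du.
An antiderivative of u^4·e^(-2·u) is -(u^4/2 + u^3 + 3·u^2/2 + 3·u/2 + 3/4)·e^(-2·u); evaluating from 0 to 1.5 gives 3/4 - 393·e^(-3)/32, while the full integral is 3/4.
The region integral divided by the full integral gives P = 0.18474.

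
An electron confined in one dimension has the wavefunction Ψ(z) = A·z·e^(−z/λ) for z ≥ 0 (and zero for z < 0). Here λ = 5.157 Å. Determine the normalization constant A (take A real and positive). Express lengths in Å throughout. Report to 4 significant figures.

We need A² ∫|f|² dz = 1, taking the integral from 0 to ∞.
With Ψ = A·z·e^(−z/λ), the integral evaluates to A²·[λ^3/4].
With λ = 5.157: A² = 0.029165 and A = 0.17078.

A ≈ 0.1708 Å^(-3/2)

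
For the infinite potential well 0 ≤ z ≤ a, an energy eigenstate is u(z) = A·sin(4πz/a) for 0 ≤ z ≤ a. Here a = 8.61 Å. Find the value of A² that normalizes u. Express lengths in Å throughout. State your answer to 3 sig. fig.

A^2 ≈ 0.232 Å^(-1)

Normalization requires ∫|u|² dz = 1, integrated from 0 to a.
Carrying out the integral gives A² · a/2.
Hence A² = 1/[a/2].
With a = 8.61: A² = 0.2323 and A = 0.4820.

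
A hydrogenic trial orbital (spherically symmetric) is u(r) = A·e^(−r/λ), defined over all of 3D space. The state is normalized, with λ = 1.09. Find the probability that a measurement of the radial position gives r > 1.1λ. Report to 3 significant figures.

P ≈ 0.623

P = ∫ |u|² 4πr² dr over r > 1.1λ.
Normalization gives A² = 1/(π·λ^3).
In terms of t = r/λ (A², 4π and the length scale all cancel between numerator and denominator), P = [∫_{1.1}^{∞} t^2·e^(-2·t) dt] / [∫_{0}^{∞} t^2·e^(-2·t) dt].
An antiderivative of t^2·e^(-2·t) is -(2·t^2 + 2·t + 1)·e^(-2·t)/4; evaluating from 1.1 to ∞ gives 281·e^(-11/5)/200, while the full integral is 1/4.
The region integral divided by the full integral gives P = 0.6227.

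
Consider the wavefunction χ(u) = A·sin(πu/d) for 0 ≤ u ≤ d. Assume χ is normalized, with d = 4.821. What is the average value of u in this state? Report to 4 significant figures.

The expectation value is the |χ|²-weighted average of u: ∫ u|χ|² du.
With ∫₀^d sin²(nπu/d) du = d/2, evaluating both integrals, ⟨u⟩ = d/2.
With d = 4.821, ⟨u⟩ = 2.4105.

⟨u⟩ ≈ 2.411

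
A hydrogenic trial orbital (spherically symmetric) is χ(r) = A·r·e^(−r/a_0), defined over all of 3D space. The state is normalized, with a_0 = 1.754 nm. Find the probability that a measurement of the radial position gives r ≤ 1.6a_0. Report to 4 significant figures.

With dV = 4πr²dr, the probability is ∫|χ|² dV over r ≤ 1.6a_0.
Normalization gives A² = 1/(3·π·a_0^5).
Substituting u = r/a_0, A², 4π and the length scale all cancel in the ratio: P = ∫_{0}^{1.6} u^4·e^(-2·u) du / ∫_{0}^{∞} u^4·e^(-2·u) du.
With ∫ u^4·e^(-2·u) du = -(u^4/2 + u^3 + 3·u^2/2 + 3·u/2 + 3/4)·e^(-2·u) + C, the region integral is ≈ 0.164541 and the full one is 3/4.
This evaluates to P = 0.21939.

P ≈ 0.2194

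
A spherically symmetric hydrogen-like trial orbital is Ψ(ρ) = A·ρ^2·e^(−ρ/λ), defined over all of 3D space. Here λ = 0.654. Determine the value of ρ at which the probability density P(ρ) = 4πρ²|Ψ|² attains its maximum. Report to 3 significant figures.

ρ ≈ 1.96

Set d/dρ [P(ρ) = 4πρ²|Ψ|²] = 0 and solve for ρ > 0.
This gives ρ = 3·λ.
With λ = 0.654, the most probable radial distance is 1.962.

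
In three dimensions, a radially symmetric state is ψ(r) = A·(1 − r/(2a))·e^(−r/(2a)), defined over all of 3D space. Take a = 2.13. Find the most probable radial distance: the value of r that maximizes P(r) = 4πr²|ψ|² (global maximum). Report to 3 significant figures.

Set d/dr [P(r) = 4πr²|ψ|²] = 0 and solve for r > 0.
This gives r = a·(√(5) + 3).
With a = 2.13, the most probable radial distance is 11.15.

r ≈ 11.2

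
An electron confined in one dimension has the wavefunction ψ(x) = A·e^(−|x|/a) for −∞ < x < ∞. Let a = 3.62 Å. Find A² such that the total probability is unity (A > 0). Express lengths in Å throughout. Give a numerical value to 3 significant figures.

A^2 ≈ 0.276 Å^(-1)

Normalization requires ∫|ψ|² dx = 1, integrated from −∞ to ∞.
With ψ = A·e^(−|x|/a), the integral evaluates to A²·[a].
So A² = (a)^(−1).
Plugging in a = 3.62 yields A = 0.5256.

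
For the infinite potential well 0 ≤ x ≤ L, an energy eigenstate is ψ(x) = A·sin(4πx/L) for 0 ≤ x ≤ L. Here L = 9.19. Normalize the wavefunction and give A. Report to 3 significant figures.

Require ∫ |ψ|² dx = 1 over the whole domain.
The integral (without the A² prefactor) comes out to L/2.
Hence A² = 1/[L/2].
With L = 9.19: A² = 0.2176 and A = 0.4665.

A ≈ 0.467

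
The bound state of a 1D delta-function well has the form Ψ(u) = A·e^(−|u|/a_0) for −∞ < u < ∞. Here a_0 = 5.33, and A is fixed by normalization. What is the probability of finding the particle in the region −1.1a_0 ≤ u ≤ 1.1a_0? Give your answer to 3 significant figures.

P ≈ 0.889

The probability is P = ∫ |Ψ|² du over [−1.1a_0, 1.1a_0].
With A² fixed by ∫|Ψ|² = 1, i.e. A² = (a_0)^(−1), substitute and integrate.
Both integrals are even about u = 0, so only the u ≥ 0 halves are needed (the factors of 2 cancel). In terms of t = u/a_0 (A² and the length scale cancel between numerator and denominator), P = [∫_{0}^{1.1} e^(-2·t) dt] / [∫_{0}^{∞} e^(-2·t) dt].
With ∫ e^(-2·t) dt = -e^(-2·t)/2 + C, the region integral is 1/2 - e^(-11/5)/2 and the full one is 1/2.
Taking the ratio, P = 0.8892.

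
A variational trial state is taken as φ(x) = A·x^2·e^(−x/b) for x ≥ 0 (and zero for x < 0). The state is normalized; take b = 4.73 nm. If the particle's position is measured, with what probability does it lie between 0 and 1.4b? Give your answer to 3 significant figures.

P ≈ 0.152

|φ|² is the probability density, so P = ∫_{0}^{1.4b} |φ|² dx.
With A² fixed by ∫|φ|² = 1, i.e. A² = (3·b^5/4)^(−1), substitute and integrate.
Substituting u = x/b, A² and the length scale cancel in the ratio: P = ∫_{0}^{1.4} u^4·e^(-2·u) du / ∫_{0}^{∞} u^4·e^(-2·u) du.
An antiderivative of u^4·e^(-2·u) is -(u^4/2 + u^3 + 3·u^2/2 + 3·u/2 + 3/4)·e^(-2·u); evaluating from 0 to 1.4 gives ≈ 0.11424, while the full integral is 3/4.
Taking the ratio, P = 0.1523.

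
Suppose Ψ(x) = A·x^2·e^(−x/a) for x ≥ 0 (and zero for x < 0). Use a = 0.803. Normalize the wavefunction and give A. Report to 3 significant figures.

A ≈ 2.00

We need A² ∫|f|² dx = 1, taking the integral from 0 to ∞.
With Ψ = A·x^2·e^(−x/a), the integral evaluates to A²·[3·a^5/4].
Setting this equal to 1 gives A² = 1/(3·a^5/4).
Plugging in a = 0.803 yields A = 1.998.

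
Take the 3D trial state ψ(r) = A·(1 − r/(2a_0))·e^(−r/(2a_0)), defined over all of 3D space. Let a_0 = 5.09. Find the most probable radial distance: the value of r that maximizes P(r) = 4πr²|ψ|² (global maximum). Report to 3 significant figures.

r ≈ 26.7

The maximum of P(r) = 4πr²|ψ|² occurs where its derivative vanishes.
Solving yields r = a_0·(√(5) + 3).
With a_0 = 5.09, the most probable radial distance is 26.65.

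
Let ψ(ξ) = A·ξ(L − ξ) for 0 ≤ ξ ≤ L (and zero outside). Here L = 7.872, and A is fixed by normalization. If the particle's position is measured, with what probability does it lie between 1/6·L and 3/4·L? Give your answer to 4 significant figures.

P ≈ 0.8610

The probability is P = ∫ |ψ|² dξ over [1/6·L, 3/4·L].
Since A² = 1/(L^5/30), this is the region integral divided by the full normalization integral.
In terms of u = ξ/L (A² and the length scale cancel between numerator and denominator), P = [∫_{1/6}^{3/4} u^2·(1 - u)^2 du] / [∫_{0}^{1} u^2·(1 - u)^2 du].
With ∫ u^2·(1 - u)^2 du = u^3·(6·u^2 - 15·u + 10)/30 + C, the region integral is ≈ 0.0286997 and the full one is 1/30.
Evaluating gives P = 0.86099.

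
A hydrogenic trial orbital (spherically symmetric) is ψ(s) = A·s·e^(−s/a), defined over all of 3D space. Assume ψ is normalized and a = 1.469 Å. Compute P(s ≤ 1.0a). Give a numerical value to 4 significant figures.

P ≈ 0.05265

Integrate the radial probability density 4πs²|ψ|² over s ≤ 1.0a.
The full normalization integral is A²·[3·π·a^5] = 1, fixing A².
In terms of u = s/a (A², 4π and the length scale all cancel between numerator and denominator), P = [∫_{0}^{1.0} u^4·e^(-2·u) du] / [∫_{0}^{∞} u^4·e^(-2·u) du].
Using ∫ u^4·e^(-2·u) du = -(u^4/2 + u^3 + 3·u^2/2 + 3·u/2 + 3/4)·e^(-2·u), the numerator is 3/4 - 21·e^(-2)/4 and the denominator is 3/4.
Taking the ratio yields P = 0.052653.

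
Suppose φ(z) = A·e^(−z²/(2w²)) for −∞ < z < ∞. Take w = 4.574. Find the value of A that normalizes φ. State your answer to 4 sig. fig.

Require ∫ |φ|² dz = 1 over the whole domain.
With ∫_{−∞}^{∞} z^(2m) e^(−αz²) dz = (2m−1)!!·√π / (2^m α^(m+1/2)), carrying out the integral gives A² · √(π)·w.
Setting this equal to 1 gives A² = 1/(√(π)·w).
Plugging in w = 4.574 yields A = 0.35121.

A ≈ 0.3512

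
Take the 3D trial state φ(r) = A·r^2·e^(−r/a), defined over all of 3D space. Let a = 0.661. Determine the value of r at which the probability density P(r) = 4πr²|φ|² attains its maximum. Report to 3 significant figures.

r ≈ 1.98

Differentiate P(r) = 4πr²|φ|² with respect to r and set to zero.
Solving yields r = 3·a.
With a = 0.661, the most probable radial distance is 1.983.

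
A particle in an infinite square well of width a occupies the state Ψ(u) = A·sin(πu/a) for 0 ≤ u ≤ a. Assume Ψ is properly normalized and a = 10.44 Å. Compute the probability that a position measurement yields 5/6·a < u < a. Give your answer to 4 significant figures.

P ≈ 0.02883

|Ψ|² is the probability density, so P = ∫_{5/6·a}^{a} |Ψ|² du.
Since A² = 1/(a/2), this is the region integral divided by the full normalization integral.
Substituting t = u/a, A² and the length scale cancel in the ratio: P = ∫_{5/6}^{1} sin(π·t)^2 dt / ∫_{0}^{1} sin(π·t)^2 dt.
With ∫ sin(π·t)^2 dt = t/2 - sin(2·π·t)/(4·π) + C, the region integral is -√(3)/(8·π) + 1/12 and the full one is 1/2.
The result is P = (-√(3)/4 + π/6)/π.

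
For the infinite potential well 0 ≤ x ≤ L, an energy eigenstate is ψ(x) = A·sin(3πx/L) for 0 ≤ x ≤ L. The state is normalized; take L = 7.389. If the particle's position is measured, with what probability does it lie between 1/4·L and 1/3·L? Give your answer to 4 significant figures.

P ≈ 0.03028

The probability is P = ∫ |ψ|² dx over [1/4·L, 1/3·L].
Since A² = 1/(L/2), this is the region integral divided by the full normalization integral.
Let u = x/L; then A² and the length scale cancel, so P = ∫_{1/4}^{1/3} sin(3·π·u)^2 du ÷ ∫_{0}^{1} sin(3·π·u)^2 du.
An antiderivative of sin(3·π·u)^2 is u/2 - sin(6·π·u)/(12·π); evaluating from 1/4 to 1/3 gives 1/24 - 1/(12·π), while the full integral is 1/2.
The result is P = (-2 + π)/(12·π).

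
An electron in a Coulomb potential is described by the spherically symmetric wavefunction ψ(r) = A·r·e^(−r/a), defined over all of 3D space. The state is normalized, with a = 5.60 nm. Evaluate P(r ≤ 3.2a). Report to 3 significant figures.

With dV = 4πr²dr, the probability is ∫|ψ|² dV over r ≤ 3.2a.
Normalization gives A² = 1/(3·π·a^5).
Substituting u = r/a, A², 4π and the length scale all cancel in the ratio: P = ∫_{0}^{3.2} u^4·e^(-2·u) du / ∫_{0}^{∞} u^4·e^(-2·u) du.
An antiderivative of u^4·e^(-2·u) is -(u^4/2 + u^3 + 3·u^2/2 + 3·u/2 + 3/4)·e^(-2·u); evaluating from 0 to 3.2 gives ≈ 0.57370, while the full integral is 3/4.
The region integral divided by the full integral gives P = 0.7649.

P ≈ 0.765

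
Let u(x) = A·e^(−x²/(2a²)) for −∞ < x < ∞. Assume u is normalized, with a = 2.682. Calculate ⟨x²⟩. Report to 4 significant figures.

By definition ⟨x²⟩ = ∫ x^2 |u(x)|² dx.
With ∫_{−∞}^{∞} x^(2m) e^(−αx²) dx = (2m−1)!!·√π / (2^m α^(m+1/2)), the ratio of the moment integral to the normalization integral gives ⟨x²⟩ = a^2/2.
With a = 2.682, ⟨x^2⟩ = 3.5966.

⟨x^2⟩ ≈ 3.597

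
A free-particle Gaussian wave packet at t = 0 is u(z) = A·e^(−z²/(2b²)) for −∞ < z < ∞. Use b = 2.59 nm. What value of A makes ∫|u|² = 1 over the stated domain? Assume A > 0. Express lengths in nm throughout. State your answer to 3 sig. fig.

Require ∫ |u|² dz = 1 over the whole domain.
With ∫_{−∞}^{∞} z^(2m) e^(−αz²) dz = (2m−1)!!·√π / (2^m α^(m+1/2)), ∫|u|² dz = A²·(√(π)·b).
Hence A² = 1/[√(π)·b].
Plugging in b = 2.59 yields A = 0.4667.

A ≈ 0.467 nm^(-1/2)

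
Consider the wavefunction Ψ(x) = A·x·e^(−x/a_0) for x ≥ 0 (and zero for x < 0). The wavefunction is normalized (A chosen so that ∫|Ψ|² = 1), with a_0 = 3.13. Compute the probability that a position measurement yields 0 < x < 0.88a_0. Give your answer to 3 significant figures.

P ≈ 0.259

|Ψ|² is the probability density, so P = ∫_{0}^{0.88a_0} |Ψ|² dx.
Since A² = 1/(a_0^3/4), this is the region integral divided by the full normalization integral.
Substituting u = x/a_0, A² and the length scale cancel in the ratio: P = ∫_{0}^{0.88} u^2·e^(-2·u) du / ∫_{0}^{∞} u^2·e^(-2·u) du.
With ∫ u^2·e^(-2·u) du = -(2·u^2 + 2·u + 1)·e^(-2·u)/4 + C, the region integral is 1/4 - 2693·e^(-44/25)/2500 and the full one is 1/4.
Taking the ratio, P = 0.2587.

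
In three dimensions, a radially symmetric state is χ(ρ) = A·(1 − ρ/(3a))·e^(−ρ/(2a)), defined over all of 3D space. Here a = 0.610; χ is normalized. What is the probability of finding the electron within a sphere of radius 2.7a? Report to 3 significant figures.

Integrate the radial probability density 4πρ²|χ|² over ρ ≤ 2.7a.
Normalization gives A² = 1/(8·π·a^3/3).
In terms of u = ρ/a (A², 4π and the length scale all cancel between numerator and denominator), P = [∫_{0}^{2.7} u^2·(1 - u/3)^2·e^(-u) du] / [∫_{0}^{∞} u^2·(1 - u/3)^2·e^(-u) du].
With ∫ u^2·(1 - u/3)^2·e^(-u) du = (-u^4 + 2·u^3 - 3·u^2 - 6·u - 6)·e^(-u)/9 + C, the region integral is ≈ 0.23470 and the full one is 2/3.
Taking the ratio yields P = 0.3520.

P ≈ 0.352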